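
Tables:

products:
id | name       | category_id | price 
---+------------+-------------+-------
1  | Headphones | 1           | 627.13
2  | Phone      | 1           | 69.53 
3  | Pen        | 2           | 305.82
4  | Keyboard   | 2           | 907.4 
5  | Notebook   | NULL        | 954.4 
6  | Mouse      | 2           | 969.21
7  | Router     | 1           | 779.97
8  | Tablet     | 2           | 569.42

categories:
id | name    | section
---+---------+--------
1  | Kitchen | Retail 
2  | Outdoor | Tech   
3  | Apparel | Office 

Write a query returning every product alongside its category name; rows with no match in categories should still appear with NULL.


LEFT JOIN keeps every row from products (the left table); where category_id has no match in categories, the category columns become NULL. Walk through each product:
  - product 1 (Headphones): category_id=1 -> matches Kitchen
  - product 2 (Phone): category_id=1 -> matches Kitchen
  - product 3 (Pen): category_id=2 -> matches Outdoor
  - product 4 (Keyboard): category_id=2 -> matches Outdoor
  - product 5 (Notebook): category_id=NULL, no match -> kept with NULL
  - product 6 (Mouse): category_id=2 -> matches Outdoor
  - product 7 (Router): category_id=1 -> matches Kitchen
  - product 8 (Tablet): category_id=2 -> matches Outdoor
All 8 rows appear; 1 has NULL category.

SQL:
SELECT a.name, b.name AS category
FROM products a
LEFT JOIN categories b ON a.category_id = b.id

Result:
name       | category
-----------+---------
Headphones | Kitchen 
Phone      | Kitchen 
Pen        | Outdoor 
Keyboard   | Outdoor 
Notebook   | NULL    
Mouse      | Outdoor 
Router     | Kitchen 
Tablet     | Outdoor 


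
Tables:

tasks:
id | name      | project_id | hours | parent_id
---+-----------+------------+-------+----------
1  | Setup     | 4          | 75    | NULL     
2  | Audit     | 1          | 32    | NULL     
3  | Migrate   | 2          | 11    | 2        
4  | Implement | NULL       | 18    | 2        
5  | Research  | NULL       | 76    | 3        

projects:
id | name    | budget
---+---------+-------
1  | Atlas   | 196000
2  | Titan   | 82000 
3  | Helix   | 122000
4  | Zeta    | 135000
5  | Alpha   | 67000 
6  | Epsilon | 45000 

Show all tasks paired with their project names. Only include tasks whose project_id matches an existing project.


INNER JOIN keeps only tasks rows whose project_id matches an id in projects. Walk through each task:
  - task 1 (Setup): project_id=4 -> matches Zeta
  - task 2 (Audit): project_id=1 -> matches Atlas
  - task 3 (Migrate): project_id=2 -> matches Titan
  - task 4 (Implement): project_id=NULL, no match -> dropped
  - task 5 (Research): project_id=NULL, no match -> dropped
So 2 of 5 rows are dropped.

SQL:
SELECT a.name, b.name AS project
FROM tasks a
INNER JOIN projects b ON a.project_id = b.id

Result:
name    | project
--------+--------
Setup   | Zeta   
Audit   | Atlas  
Migrate | Titan  


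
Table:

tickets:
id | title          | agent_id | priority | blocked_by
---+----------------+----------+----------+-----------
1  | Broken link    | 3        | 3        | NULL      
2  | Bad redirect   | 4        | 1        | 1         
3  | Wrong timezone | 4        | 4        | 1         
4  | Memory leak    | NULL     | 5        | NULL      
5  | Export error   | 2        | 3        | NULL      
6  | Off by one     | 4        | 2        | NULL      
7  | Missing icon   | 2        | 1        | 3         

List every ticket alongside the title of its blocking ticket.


This is a self-join: tickets is joined to a second copy of itself, matching each row's blocked_by to another row's id. Use LEFT JOIN so rows with blocked_by=NULL are kept.
  - ticket 1 (Broken link): blocked_by=NULL -> NULL
  - ticket 2 (Bad redirect): blocked_by=1 -> Broken link
  - ticket 3 (Wrong timezone): blocked_by=1 -> Broken link
  - ticket 4 (Memory leak): blocked_by=NULL -> NULL
  - ticket 5 (Export error): blocked_by=NULL -> NULL
  - ticket 6 (Off by one): blocked_by=NULL -> NULL
  - ticket 7 (Missing icon): blocked_by=3 -> Wrong timezone

SQL:
SELECT a.title AS item, b.title AS blocked_by
FROM tickets a
LEFT JOIN tickets b ON a.blocked_by = b.id

Result:
item           | blocked_by    
---------------+---------------
Broken link    | NULL          
Bad redirect   | Broken link   
Wrong timezone | Broken link   
Memory leak    | NULL          
Export error   | NULL          
Off by one     | NULL          
Missing icon   | Wrong timezone


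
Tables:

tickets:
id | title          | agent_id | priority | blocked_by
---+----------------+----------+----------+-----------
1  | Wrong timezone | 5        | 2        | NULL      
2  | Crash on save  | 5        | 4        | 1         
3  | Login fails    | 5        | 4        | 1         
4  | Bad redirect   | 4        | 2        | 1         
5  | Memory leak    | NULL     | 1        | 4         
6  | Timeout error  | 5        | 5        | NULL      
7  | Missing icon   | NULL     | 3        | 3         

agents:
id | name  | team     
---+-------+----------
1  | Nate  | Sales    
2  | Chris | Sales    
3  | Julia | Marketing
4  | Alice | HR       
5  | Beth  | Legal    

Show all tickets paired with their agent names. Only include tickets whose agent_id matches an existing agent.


INNER JOIN keeps only tickets rows whose agent_id matches an id in agents. Walk through each ticket:
  - ticket 1 (Wrong timezone): agent_id=5 -> matches Beth
  - ticket 2 (Crash on save): agent_id=5 -> matches Beth
  - ticket 3 (Login fails): agent_id=5 -> matches Beth
  - ticket 4 (Bad redirect): agent_id=4 -> matches Alice
  - ticket 5 (Memory leak): agent_id=NULL, no match -> dropped
  - ticket 6 (Timeout error): agent_id=5 -> matches Beth
  - ticket 7 (Missing icon): agent_id=NULL, no match -> dropped
So 2 of 7 rows are dropped.

SQL:
SELECT a.title, b.name AS agent
FROM tickets a
INNER JOIN agents b ON a.agent_id = b.id

Result:
title          | agent
---------------+------
Wrong timezone | Beth 
Crash on save  | Beth 
Login fails    | Beth 
Bad redirect   | Alice
Timeout error  | Beth 


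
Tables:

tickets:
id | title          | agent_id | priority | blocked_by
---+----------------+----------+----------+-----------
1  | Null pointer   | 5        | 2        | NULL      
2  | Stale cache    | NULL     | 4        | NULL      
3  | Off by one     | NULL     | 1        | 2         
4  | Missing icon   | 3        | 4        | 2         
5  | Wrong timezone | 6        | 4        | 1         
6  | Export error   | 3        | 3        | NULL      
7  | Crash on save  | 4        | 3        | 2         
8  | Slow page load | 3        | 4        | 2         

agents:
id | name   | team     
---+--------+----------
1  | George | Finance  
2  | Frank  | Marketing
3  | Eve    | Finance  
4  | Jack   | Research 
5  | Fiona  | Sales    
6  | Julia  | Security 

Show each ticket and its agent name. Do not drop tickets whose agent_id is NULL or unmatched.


LEFT JOIN keeps every row from tickets (the left table); where agent_id has no match in agents, the agent columns become NULL. Walk through each ticket:
  - ticket 1 (Null pointer): agent_id=5 -> matches Fiona
  - ticket 2 (Stale cache): agent_id=NULL, no match -> kept with NULL
  - ticket 3 (Off by one): agent_id=NULL, no match -> kept with NULL
  - ticket 4 (Missing icon): agent_id=3 -> matches Eve
  - ticket 5 (Wrong timezone): agent_id=6 -> matches Julia
  - ticket 6 (Export error): agent_id=3 -> matches Eve
  - ticket 7 (Crash on save): agent_id=4 -> matches Jack
  - ticket 8 (Slow page load): agent_id=3 -> matches Eve
All 8 rows appear; 2 have NULL agent.

SQL:
SELECT a.title, b.name AS agent
FROM tickets a
LEFT JOIN agents b ON a.agent_id = b.id

Result:
title          | agent
---------------+------
Null pointer   | Fiona
Stale cache    | NULL 
Off by one     | NULL 
Missing icon   | Eve  
Wrong timezone | Julia
Export error   | Eve  
Crash on save  | Jack 
Slow page load | Eve  


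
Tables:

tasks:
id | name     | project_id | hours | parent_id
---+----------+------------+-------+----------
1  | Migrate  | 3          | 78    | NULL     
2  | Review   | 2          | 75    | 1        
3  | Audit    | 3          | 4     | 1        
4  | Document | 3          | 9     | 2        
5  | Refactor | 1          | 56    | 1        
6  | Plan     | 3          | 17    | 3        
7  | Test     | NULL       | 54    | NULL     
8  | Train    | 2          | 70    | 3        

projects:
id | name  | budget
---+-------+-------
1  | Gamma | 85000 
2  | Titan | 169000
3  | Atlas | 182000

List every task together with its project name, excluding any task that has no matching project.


INNER JOIN keeps only tasks rows whose project_id matches an id in projects. Walk through each task:
  - task 1 (Migrate): project_id=3 -> matches Atlas
  - task 2 (Review): project_id=2 -> matches Titan
  - task 3 (Audit): project_id=3 -> matches Atlas
  - task 4 (Document): project_id=3 -> matches Atlas
  - task 5 (Refactor): project_id=1 -> matches Gamma
  - task 6 (Plan): project_id=3 -> matches Atlas
  - task 7 (Test): project_id=NULL, no match -> dropped
  - task 8 (Train): project_id=2 -> matches Titan
So 1 of 8 rows is dropped.

SQL:
SELECT a.name, b.name AS project
FROM tasks a
INNER JOIN projects b ON a.project_id = b.id

Result:
name     | project
---------+--------
Migrate  | Atlas  
Review   | Titan  
Audit    | Atlas  
Document | Atlas  
Refactor | Gamma  
Plan     | Atlas  
Train    | Titan  


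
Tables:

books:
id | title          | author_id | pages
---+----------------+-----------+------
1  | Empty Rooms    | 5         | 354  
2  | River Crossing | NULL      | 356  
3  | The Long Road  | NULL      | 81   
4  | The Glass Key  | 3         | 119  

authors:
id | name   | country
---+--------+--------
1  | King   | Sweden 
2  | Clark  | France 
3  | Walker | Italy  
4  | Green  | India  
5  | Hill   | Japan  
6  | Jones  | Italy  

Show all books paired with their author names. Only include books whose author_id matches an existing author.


INNER JOIN keeps only books rows whose author_id matches an id in authors. Walk through each book:
  - book 1 (Empty Rooms): author_id=5 -> matches Hill
  - book 2 (River Crossing): author_id=NULL, no match -> dropped
  - book 3 (The Long Road): author_id=NULL, no match -> dropped
  - book 4 (The Glass Key): author_id=3 -> matches Walker
So 2 of 4 rows are dropped.

SQL:
SELECT a.title, b.name AS author
FROM books a
INNER JOIN authors b ON a.author_id = b.id

Result:
title         | author
--------------+-------
Empty Rooms   | Hill  
The Glass Key | Walker


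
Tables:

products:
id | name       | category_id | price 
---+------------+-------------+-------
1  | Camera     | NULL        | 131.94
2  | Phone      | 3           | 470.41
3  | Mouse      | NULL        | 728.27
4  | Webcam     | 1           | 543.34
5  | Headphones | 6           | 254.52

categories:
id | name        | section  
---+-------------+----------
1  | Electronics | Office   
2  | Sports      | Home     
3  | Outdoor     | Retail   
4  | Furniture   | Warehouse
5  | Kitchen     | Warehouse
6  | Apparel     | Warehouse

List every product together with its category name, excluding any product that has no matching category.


INNER JOIN keeps only products rows whose category_id matches an id in categories. Walk through each product:
  - product 1 (Camera): category_id=NULL, no match -> dropped
  - product 2 (Phone): category_id=3 -> matches Outdoor
  - product 3 (Mouse): category_id=NULL, no match -> dropped
  - product 4 (Webcam): category_id=1 -> matches Electronics
  - product 5 (Headphones): category_id=6 -> matches Apparel
So 2 of 5 rows are dropped.

SQL:
SELECT a.name, b.name AS category
FROM products a
INNER JOIN categories b ON a.category_id = b.id

Result:
name       | category   
-----------+------------
Phone      | Outdoor    
Webcam     | Electronics
Headphones | Apparel    


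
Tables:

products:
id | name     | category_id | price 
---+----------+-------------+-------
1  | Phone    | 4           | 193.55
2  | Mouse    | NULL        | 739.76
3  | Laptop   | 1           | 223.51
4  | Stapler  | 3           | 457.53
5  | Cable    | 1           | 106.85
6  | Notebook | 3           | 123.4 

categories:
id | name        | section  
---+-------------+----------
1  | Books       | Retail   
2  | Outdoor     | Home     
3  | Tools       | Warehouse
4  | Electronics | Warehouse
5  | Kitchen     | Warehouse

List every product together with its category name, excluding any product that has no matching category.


INNER JOIN keeps only products rows whose category_id matches an id in categories. Walk through each product:
  - product 1 (Phone): category_id=4 -> matches Electronics
  - product 2 (Mouse): category_id=NULL, no match -> dropped
  - product 3 (Laptop): category_id=1 -> matches Books
  - product 4 (Stapler): category_id=3 -> matches Tools
  - product 5 (Cable): category_id=1 -> matches Books
  - product 6 (Notebook): category_id=3 -> matches Tools
So 1 of 6 rows is dropped.

SQL:
SELECT a.name, b.name AS category
FROM products a
INNER JOIN categories b ON a.category_id = b.id

Result:
name     | category   
---------+------------
Phone    | Electronics
Laptop   | Books      
Stapler  | Tools      
Cable    | Books      
Notebook | Tools      


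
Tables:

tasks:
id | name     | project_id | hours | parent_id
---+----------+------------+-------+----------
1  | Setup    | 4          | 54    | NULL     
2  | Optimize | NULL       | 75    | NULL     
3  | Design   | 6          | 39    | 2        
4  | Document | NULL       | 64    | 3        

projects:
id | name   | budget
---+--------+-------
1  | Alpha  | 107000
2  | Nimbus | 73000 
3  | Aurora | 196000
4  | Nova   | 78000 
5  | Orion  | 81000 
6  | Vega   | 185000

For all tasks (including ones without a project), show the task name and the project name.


LEFT JOIN keeps every row from tasks (the left table); where project_id has no match in projects, the project columns become NULL. Walk through each task:
  - task 1 (Setup): project_id=4 -> matches Nova
  - task 2 (Optimize): project_id=NULL, no match -> kept with NULL
  - task 3 (Design): project_id=6 -> matches Vega
  - task 4 (Document): project_id=NULL, no match -> kept with NULL
All 4 rows appear; 2 have NULL project.

SQL:
SELECT a.name, b.name AS project
FROM tasks a
LEFT JOIN projects b ON a.project_id = b.id

Result:
name     | project
---------+--------
Setup    | Nova   
Optimize | NULL   
Design   | Vega   
Document | NULL   


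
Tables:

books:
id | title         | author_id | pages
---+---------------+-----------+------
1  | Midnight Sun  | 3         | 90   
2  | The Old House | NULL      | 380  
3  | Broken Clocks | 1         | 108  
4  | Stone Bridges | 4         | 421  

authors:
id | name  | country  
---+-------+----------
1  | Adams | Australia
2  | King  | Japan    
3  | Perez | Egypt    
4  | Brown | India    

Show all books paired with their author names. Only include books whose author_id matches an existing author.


INNER JOIN keeps only books rows whose author_id matches an id in authors. Walk through each book:
  - book 1 (Midnight Sun): author_id=3 -> matches Perez
  - book 2 (The Old House): author_id=NULL, no match -> dropped
  - book 3 (Broken Clocks): author_id=1 -> matches Adams
  - book 4 (Stone Bridges): author_id=4 -> matches Brown
So 1 of 4 rows is dropped.

SQL:
SELECT a.title, b.name AS author
FROM books a
INNER JOIN authors b ON a.author_id = b.id

Result:
title         | author
--------------+-------
Midnight Sun  | Perez 
Broken Clocks | Adams 
Stone Bridges | Brown 


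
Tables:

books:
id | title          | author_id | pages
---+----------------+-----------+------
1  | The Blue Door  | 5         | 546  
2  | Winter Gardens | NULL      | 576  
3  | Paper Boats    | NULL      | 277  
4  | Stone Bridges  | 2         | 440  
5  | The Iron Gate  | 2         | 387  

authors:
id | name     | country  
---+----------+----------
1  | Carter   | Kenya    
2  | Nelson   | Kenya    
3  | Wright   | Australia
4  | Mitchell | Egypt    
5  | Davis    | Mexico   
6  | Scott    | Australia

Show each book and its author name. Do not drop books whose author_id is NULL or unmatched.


LEFT JOIN keeps every row from books (the left table); where author_id has no match in authors, the author columns become NULL. Walk through each book:
  - book 1 (The Blue Door): author_id=5 -> matches Davis
  - book 2 (Winter Gardens): author_id=NULL, no match -> kept with NULL
  - book 3 (Paper Boats): author_id=NULL, no match -> kept with NULL
  - book 4 (Stone Bridges): author_id=2 -> matches Nelson
  - book 5 (The Iron Gate): author_id=2 -> matches Nelson
All 5 rows appear; 2 have NULL author.

SQL:
SELECT a.title, b.name AS author
FROM books a
LEFT JOIN authors b ON a.author_id = b.id

Result:
title          | author
---------------+-------
The Blue Door  | Davis 
Winter Gardens | NULL  
Paper Boats    | NULL  
Stone Bridges  | Nelson
The Iron Gate  | Nelson


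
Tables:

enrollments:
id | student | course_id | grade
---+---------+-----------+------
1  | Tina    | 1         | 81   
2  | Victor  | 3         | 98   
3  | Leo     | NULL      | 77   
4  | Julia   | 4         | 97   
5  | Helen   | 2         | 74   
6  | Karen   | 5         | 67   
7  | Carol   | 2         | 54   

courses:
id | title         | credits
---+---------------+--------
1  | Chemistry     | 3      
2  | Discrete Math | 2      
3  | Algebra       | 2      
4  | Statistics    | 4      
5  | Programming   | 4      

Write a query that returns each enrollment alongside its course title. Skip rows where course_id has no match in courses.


INNER JOIN keeps only enrollments rows whose course_id matches an id in courses. Walk through each enrollment:
  - enrollment 1 (Tina): course_id=1 -> matches Chemistry
  - enrollment 2 (Victor): course_id=3 -> matches Algebra
  - enrollment 3 (Leo): course_id=NULL, no match -> dropped
  - enrollment 4 (Julia): course_id=4 -> matches Statistics
  - enrollment 5 (Helen): course_id=2 -> matches Discrete Math
  - enrollment 6 (Karen): course_id=5 -> matches Programming
  - enrollment 7 (Carol): course_id=2 -> matches Discrete Math
So 1 of 7 rows is dropped.

SQL:
SELECT a.student, b.title AS course
FROM enrollments a
INNER JOIN courses b ON a.course_id = b.id

Result:
student | course       
--------+--------------
Tina    | Chemistry    
Victor  | Algebra      
Julia   | Statistics   
Helen   | Discrete Math
Karen   | Programming  
Carol   | Discrete Math


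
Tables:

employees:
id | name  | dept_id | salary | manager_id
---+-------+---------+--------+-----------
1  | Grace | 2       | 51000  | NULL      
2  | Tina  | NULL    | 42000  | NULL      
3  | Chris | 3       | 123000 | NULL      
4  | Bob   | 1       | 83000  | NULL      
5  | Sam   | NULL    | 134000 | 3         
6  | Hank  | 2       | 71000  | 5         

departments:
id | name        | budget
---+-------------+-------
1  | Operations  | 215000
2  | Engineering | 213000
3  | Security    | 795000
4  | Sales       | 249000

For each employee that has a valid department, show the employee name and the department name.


INNER JOIN keeps only employees rows whose dept_id matches an id in departments. Walk through each employee:
  - employee 1 (Grace): dept_id=2 -> matches Engineering
  - employee 2 (Tina): dept_id=NULL, no match -> dropped
  - employee 3 (Chris): dept_id=3 -> matches Security
  - employee 4 (Bob): dept_id=1 -> matches Operations
  - employee 5 (Sam): dept_id=NULL, no match -> dropped
  - employee 6 (Hank): dept_id=2 -> matches Engineering
So 2 of 6 rows are dropped.

SQL:
SELECT a.name, b.name AS department
FROM employees a
INNER JOIN departments b ON a.dept_id = b.id

Result:
name  | department 
------+------------
Grace | Engineering
Chris | Security   
Bob   | Operations 
Hank  | Engineering


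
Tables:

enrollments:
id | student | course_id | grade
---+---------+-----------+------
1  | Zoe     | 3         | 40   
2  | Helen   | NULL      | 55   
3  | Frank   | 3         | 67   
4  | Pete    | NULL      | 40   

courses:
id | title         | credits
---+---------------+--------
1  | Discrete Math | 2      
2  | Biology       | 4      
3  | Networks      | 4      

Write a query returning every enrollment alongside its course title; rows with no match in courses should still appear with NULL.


LEFT JOIN keeps every row from enrollments (the left table); where course_id has no match in courses, the course columns become NULL. Walk through each enrollment:
  - enrollment 1 (Zoe): course_id=3 -> matches Networks
  - enrollment 2 (Helen): course_id=NULL, no match -> kept with NULL
  - enrollment 3 (Frank): course_id=3 -> matches Networks
  - enrollment 4 (Pete): course_id=NULL, no match -> kept with NULL
All 4 rows appear; 2 have NULL course.

SQL:
SELECT a.student, b.title AS course
FROM enrollments a
LEFT JOIN courses b ON a.course_id = b.id

Result:
student | course  
--------+---------
Zoe     | Networks
Helen   | NULL    
Frank   | Networks
Pete    | NULL    


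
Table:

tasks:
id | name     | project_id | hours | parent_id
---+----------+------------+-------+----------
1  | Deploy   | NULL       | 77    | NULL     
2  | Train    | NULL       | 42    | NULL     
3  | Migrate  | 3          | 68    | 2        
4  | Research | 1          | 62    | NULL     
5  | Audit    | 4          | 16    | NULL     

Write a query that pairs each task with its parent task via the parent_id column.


This is a self-join: tasks is joined to a second copy of itself, matching each row's parent_id to another row's id. Use LEFT JOIN so rows with parent_id=NULL are kept.
  - task 1 (Deploy): parent_id=NULL -> NULL
  - task 2 (Train): parent_id=NULL -> NULL
  - task 3 (Migrate): parent_id=2 -> Train
  - task 4 (Research): parent_id=NULL -> NULL
  - task 5 (Audit): parent_id=NULL -> NULL

SQL:
SELECT a.name AS item, b.name AS parent
FROM tasks a
LEFT JOIN tasks b ON a.parent_id = b.id

Result:
item     | parent
---------+-------
Deploy   | NULL  
Train    | NULL  
Migrate  | Train 
Research | NULL  
Audit    | NULL  


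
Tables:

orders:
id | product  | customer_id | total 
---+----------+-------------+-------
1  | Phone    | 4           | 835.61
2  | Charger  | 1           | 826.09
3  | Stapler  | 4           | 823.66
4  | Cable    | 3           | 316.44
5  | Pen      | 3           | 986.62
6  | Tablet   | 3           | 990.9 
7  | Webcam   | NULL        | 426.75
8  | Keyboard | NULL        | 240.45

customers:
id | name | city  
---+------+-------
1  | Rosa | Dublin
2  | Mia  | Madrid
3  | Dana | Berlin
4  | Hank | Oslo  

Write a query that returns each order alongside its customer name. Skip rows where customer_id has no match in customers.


INNER JOIN keeps only orders rows whose customer_id matches an id in customers. Walk through each order:
  - order 1 (Phone): customer_id=4 -> matches Hank
  - order 2 (Charger): customer_id=1 -> matches Rosa
  - order 3 (Stapler): customer_id=4 -> matches Hank
  - order 4 (Cable): customer_id=3 -> matches Dana
  - order 5 (Pen): customer_id=3 -> matches Dana
  - order 6 (Tablet): customer_id=3 -> matches Dana
  - order 7 (Webcam): customer_id=NULL, no match -> dropped
  - order 8 (Keyboard): customer_id=NULL, no match -> dropped
So 2 of 8 rows are dropped.

SQL:
SELECT a.product, b.name AS customer
FROM orders a
INNER JOIN customers b ON a.customer_id = b.id

Result:
product | customer
--------+---------
Phone   | Hank    
Charger | Rosa    
Stapler | Hank    
Cable   | Dana    
Pen     | Dana    
Tablet  | Dana    


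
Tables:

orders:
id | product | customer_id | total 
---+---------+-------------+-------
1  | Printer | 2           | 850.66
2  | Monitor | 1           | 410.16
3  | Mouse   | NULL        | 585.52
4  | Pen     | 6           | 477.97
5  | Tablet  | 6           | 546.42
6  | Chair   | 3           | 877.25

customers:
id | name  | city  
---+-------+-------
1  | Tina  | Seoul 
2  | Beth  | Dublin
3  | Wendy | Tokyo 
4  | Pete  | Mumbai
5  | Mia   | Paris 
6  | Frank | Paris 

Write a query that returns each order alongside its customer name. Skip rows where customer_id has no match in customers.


INNER JOIN keeps only orders rows whose customer_id matches an id in customers. Walk through each order:
  - order 1 (Printer): customer_id=2 -> matches Beth
  - order 2 (Monitor): customer_id=1 -> matches Tina
  - order 3 (Mouse): customer_id=NULL, no match -> dropped
  - order 4 (Pen): customer_id=6 -> matches Frank
  - order 5 (Tablet): customer_id=6 -> matches Frank
  - order 6 (Chair): customer_id=3 -> matches Wendy
So 1 of 6 rows is dropped.

SQL:
SELECT a.product, b.name AS customer
FROM orders a
INNER JOIN customers b ON a.customer_id = b.id

Result:
product | customer
--------+---------
Printer | Beth    
Monitor | Tina    
Pen     | Frank   
Tablet  | Frank   
Chair   | Wendy   


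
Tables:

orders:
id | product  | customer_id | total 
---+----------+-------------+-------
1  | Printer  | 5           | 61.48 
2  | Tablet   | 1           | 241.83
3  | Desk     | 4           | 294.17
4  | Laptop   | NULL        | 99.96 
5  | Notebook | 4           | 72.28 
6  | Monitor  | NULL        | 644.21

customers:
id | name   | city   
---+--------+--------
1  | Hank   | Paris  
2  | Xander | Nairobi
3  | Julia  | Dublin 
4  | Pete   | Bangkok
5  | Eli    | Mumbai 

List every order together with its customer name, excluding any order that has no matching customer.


INNER JOIN keeps only orders rows whose customer_id matches an id in customers. Walk through each order:
  - order 1 (Printer): customer_id=5 -> matches Eli
  - order 2 (Tablet): customer_id=1 -> matches Hank
  - order 3 (Desk): customer_id=4 -> matches Pete
  - order 4 (Laptop): customer_id=NULL, no match -> dropped
  - order 5 (Notebook): customer_id=4 -> matches Pete
  - order 6 (Monitor): customer_id=NULL, no match -> dropped
So 2 of 6 rows are dropped.

SQL:
SELECT a.product, b.name AS customer
FROM orders a
INNER JOIN customers b ON a.customer_id = b.id

Result:
product  | customer
---------+---------
Printer  | Eli     
Tablet   | Hank    
Desk     | Pete    
Notebook | Pete    


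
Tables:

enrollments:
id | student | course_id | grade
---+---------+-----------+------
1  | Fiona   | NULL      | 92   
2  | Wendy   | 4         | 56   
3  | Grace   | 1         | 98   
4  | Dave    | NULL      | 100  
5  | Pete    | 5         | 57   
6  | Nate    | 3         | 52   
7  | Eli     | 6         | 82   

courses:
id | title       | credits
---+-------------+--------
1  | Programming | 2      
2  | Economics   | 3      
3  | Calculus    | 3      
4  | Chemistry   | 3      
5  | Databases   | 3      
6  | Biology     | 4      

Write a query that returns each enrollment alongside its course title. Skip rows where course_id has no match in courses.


INNER JOIN keeps only enrollments rows whose course_id matches an id in courses. Walk through each enrollment:
  - enrollment 1 (Fiona): course_id=NULL, no match -> dropped
  - enrollment 2 (Wendy): course_id=4 -> matches Chemistry
  - enrollment 3 (Grace): course_id=1 -> matches Programming
  - enrollment 4 (Dave): course_id=NULL, no match -> dropped
  - enrollment 5 (Pete): course_id=5 -> matches Databases
  - enrollment 6 (Nate): course_id=3 -> matches Calculus
  - enrollment 7 (Eli): course_id=6 -> matches Biology
So 2 of 7 rows are dropped.

SQL:
SELECT a.student, b.title AS course
FROM enrollments a
INNER JOIN courses b ON a.course_id = b.id

Result:
student | course     
--------+------------
Wendy   | Chemistry  
Grace   | Programming
Pete    | Databases  
Nate    | Calculus   
Eli     | Biology    


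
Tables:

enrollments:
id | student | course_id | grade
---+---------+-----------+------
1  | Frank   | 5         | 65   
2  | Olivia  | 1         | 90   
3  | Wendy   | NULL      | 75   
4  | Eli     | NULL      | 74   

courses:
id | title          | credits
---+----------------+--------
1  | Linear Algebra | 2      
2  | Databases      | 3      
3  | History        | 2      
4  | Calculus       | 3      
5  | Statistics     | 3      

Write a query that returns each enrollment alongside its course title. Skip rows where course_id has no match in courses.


INNER JOIN keeps only enrollments rows whose course_id matches an id in courses. Walk through each enrollment:
  - enrollment 1 (Frank): course_id=5 -> matches Statistics
  - enrollment 2 (Olivia): course_id=1 -> matches Linear Algebra
  - enrollment 3 (Wendy): course_id=NULL, no match -> dropped
  - enrollment 4 (Eli): course_id=NULL, no match -> dropped
So 2 of 4 rows are dropped.

SQL:
SELECT a.student, b.title AS course
FROM enrollments a
INNER JOIN courses b ON a.course_id = b.id

Result:
student | course        
--------+---------------
Frank   | Statistics    
Olivia  | Linear Algebra


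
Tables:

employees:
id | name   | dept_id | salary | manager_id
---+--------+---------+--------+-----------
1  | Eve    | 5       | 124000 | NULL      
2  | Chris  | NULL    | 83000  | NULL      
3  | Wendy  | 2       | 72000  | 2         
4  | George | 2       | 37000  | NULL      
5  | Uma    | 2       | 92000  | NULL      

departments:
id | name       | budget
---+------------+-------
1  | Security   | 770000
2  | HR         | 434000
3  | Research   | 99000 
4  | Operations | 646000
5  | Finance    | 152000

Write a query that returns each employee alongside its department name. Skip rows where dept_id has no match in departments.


INNER JOIN keeps only employees rows whose dept_id matches an id in departments. Walk through each employee:
  - employee 1 (Eve): dept_id=5 -> matches Finance
  - employee 2 (Chris): dept_id=NULL, no match -> dropped
  - employee 3 (Wendy): dept_id=2 -> matches HR
  - employee 4 (George): dept_id=2 -> matches HR
  - employee 5 (Uma): dept_id=2 -> matches HR
So 1 of 5 rows is dropped.

SQL:
SELECT a.name, b.name AS department
FROM employees a
INNER JOIN departments b ON a.dept_id = b.id

Result:
name   | department
-------+-----------
Eve    | Finance   
Wendy  | HR        
George | HR        
Uma    | HR        


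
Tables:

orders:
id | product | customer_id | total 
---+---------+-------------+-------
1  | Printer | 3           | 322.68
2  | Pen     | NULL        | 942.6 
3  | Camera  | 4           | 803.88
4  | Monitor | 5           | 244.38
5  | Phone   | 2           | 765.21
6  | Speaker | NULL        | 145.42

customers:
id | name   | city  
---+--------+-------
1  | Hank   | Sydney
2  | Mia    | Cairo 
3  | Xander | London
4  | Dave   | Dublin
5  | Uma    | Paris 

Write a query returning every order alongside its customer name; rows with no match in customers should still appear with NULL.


LEFT JOIN keeps every row from orders (the left table); where customer_id has no match in customers, the customer columns become NULL. Walk through each order:
  - order 1 (Printer): customer_id=3 -> matches Xander
  - order 2 (Pen): customer_id=NULL, no match -> kept with NULL
  - order 3 (Camera): customer_id=4 -> matches Dave
  - order 4 (Monitor): customer_id=5 -> matches Uma
  - order 5 (Phone): customer_id=2 -> matches Mia
  - order 6 (Speaker): customer_id=NULL, no match -> kept with NULL
All 6 rows appear; 2 have NULL customer.

SQL:
SELECT a.product, b.name AS customer
FROM orders a
LEFT JOIN customers b ON a.customer_id = b.id

Result:
product | customer
--------+---------
Printer | Xander  
Pen     | NULL    
Camera  | Dave    
Monitor | Uma     
Phone   | Mia     
Speaker | NULL    


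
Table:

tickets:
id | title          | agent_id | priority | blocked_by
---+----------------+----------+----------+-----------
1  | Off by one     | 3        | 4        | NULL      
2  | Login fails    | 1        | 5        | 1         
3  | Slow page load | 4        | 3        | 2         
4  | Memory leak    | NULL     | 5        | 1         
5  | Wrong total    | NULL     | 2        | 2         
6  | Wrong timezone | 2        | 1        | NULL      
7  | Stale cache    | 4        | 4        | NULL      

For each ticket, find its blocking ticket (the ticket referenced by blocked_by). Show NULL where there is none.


This is a self-join: tickets is joined to a second copy of itself, matching each row's blocked_by to another row's id. Use LEFT JOIN so rows with blocked_by=NULL are kept.
  - ticket 1 (Off by one): blocked_by=NULL -> NULL
  - ticket 2 (Login fails): blocked_by=1 -> Off by one
  - ticket 3 (Slow page load): blocked_by=2 -> Login fails
  - ticket 4 (Memory leak): blocked_by=1 -> Off by one
  - ticket 5 (Wrong total): blocked_by=2 -> Login fails
  - ticket 6 (Wrong timezone): blocked_by=NULL -> NULL
  - ticket 7 (Stale cache): blocked_by=NULL -> NULL

SQL:
SELECT a.title AS item, b.title AS blocked_by
FROM tickets a
LEFT JOIN tickets b ON a.blocked_by = b.id

Result:
item           | blocked_by 
---------------+------------
Off by one     | NULL       
Login fails    | Off by one 
Slow page load | Login fails
Memory leak    | Off by one 
Wrong total    | Login fails
Wrong timezone | NULL       
Stale cache    | NULL       


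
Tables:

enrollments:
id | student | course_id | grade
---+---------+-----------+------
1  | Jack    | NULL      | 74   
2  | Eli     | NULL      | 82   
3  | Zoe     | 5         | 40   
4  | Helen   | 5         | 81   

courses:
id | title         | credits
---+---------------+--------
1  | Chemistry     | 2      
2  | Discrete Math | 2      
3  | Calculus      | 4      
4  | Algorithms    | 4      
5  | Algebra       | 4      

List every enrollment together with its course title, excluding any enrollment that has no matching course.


INNER JOIN keeps only enrollments rows whose course_id matches an id in courses. Walk through each enrollment:
  - enrollment 1 (Jack): course_id=NULL, no match -> dropped
  - enrollment 2 (Eli): course_id=NULL, no match -> dropped
  - enrollment 3 (Zoe): course_id=5 -> matches Algebra
  - enrollment 4 (Helen): course_id=5 -> matches Algebra
So 2 of 4 rows are dropped.

SQL:
SELECT a.student, b.title AS course
FROM enrollments a
INNER JOIN courses b ON a.course_id = b.id

Result:
student | course 
--------+--------
Zoe     | Algebra
Helen   | Algebra


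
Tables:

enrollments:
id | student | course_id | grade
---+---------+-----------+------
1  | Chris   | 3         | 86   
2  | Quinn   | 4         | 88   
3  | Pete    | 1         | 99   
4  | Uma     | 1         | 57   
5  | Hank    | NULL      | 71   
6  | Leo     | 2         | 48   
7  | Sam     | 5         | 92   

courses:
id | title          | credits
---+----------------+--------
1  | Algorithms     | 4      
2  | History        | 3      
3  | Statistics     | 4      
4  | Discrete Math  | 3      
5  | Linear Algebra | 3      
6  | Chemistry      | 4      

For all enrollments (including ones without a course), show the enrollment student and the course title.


LEFT JOIN keeps every row from enrollments (the left table); where course_id has no match in courses, the course columns become NULL. Walk through each enrollment:
  - enrollment 1 (Chris): course_id=3 -> matches Statistics
  - enrollment 2 (Quinn): course_id=4 -> matches Discrete Math
  - enrollment 3 (Pete): course_id=1 -> matches Algorithms
  - enrollment 4 (Uma): course_id=1 -> matches Algorithms
  - enrollment 5 (Hank): course_id=NULL, no match -> kept with NULL
  - enrollment 6 (Leo): course_id=2 -> matches History
  - enrollment 7 (Sam): course_id=5 -> matches Linear Algebra
All 7 rows appear; 1 has NULL course.

SQL:
SELECT a.student, b.title AS course
FROM enrollments a
LEFT JOIN courses b ON a.course_id = b.id

Result:
student | course        
--------+---------------
Chris   | Statistics    
Quinn   | Discrete Math 
Pete    | Algorithms    
Uma     | Algorithms    
Hank    | NULL          
Leo     | History       
Sam     | Linear Algebra


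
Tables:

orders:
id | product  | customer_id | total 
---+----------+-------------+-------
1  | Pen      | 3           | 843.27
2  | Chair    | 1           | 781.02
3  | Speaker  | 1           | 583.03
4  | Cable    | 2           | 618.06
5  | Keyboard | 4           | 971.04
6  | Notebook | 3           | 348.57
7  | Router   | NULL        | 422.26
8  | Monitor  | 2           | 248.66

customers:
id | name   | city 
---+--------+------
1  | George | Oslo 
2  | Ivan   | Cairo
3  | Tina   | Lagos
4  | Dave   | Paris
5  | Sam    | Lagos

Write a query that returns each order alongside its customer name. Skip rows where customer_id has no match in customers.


INNER JOIN keeps only orders rows whose customer_id matches an id in customers. Walk through each order:
  - order 1 (Pen): customer_id=3 -> matches Tina
  - order 2 (Chair): customer_id=1 -> matches George
  - order 3 (Speaker): customer_id=1 -> matches George
  - order 4 (Cable): customer_id=2 -> matches Ivan
  - order 5 (Keyboard): customer_id=4 -> matches Dave
  - order 6 (Notebook): customer_id=3 -> matches Tina
  - order 7 (Router): customer_id=NULL, no match -> dropped
  - order 8 (Monitor): customer_id=2 -> matches Ivan
So 1 of 8 rows is dropped.

SQL:
SELECT a.product, b.name AS customer
FROM orders a
INNER JOIN customers b ON a.customer_id = b.id

Result:
product  | customer
---------+---------
Pen      | Tina    
Chair    | George  
Speaker  | George  
Cable    | Ivan    
Keyboard | Dave    
Notebook | Tina    
Monitor  | Ivan    


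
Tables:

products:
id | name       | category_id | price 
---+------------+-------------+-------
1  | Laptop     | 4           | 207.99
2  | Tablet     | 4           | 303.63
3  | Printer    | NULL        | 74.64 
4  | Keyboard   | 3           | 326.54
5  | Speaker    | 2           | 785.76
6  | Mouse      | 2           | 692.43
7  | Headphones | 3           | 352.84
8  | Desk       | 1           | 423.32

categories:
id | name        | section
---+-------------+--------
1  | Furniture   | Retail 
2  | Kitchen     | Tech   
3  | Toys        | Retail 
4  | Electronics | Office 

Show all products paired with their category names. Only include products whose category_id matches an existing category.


INNER JOIN keeps only products rows whose category_id matches an id in categories. Walk through each product:
  - product 1 (Laptop): category_id=4 -> matches Electronics
  - product 2 (Tablet): category_id=4 -> matches Electronics
  - product 3 (Printer): category_id=NULL, no match -> dropped
  - product 4 (Keyboard): category_id=3 -> matches Toys
  - product 5 (Speaker): category_id=2 -> matches Kitchen
  - product 6 (Mouse): category_id=2 -> matches Kitchen
  - product 7 (Headphones): category_id=3 -> matches Toys
  - product 8 (Desk): category_id=1 -> matches Furniture
So 1 of 8 rows is dropped.

SQL:
SELECT a.name, b.name AS category
FROM products a
INNER JOIN categories b ON a.category_id = b.id

Result:
name       | category   
-----------+------------
Laptop     | Electronics
Tablet     | Electronics
Keyboard   | Toys       
Speaker    | Kitchen    
Mouse      | Kitchen    
Headphones | Toys       
Desk       | Furniture  


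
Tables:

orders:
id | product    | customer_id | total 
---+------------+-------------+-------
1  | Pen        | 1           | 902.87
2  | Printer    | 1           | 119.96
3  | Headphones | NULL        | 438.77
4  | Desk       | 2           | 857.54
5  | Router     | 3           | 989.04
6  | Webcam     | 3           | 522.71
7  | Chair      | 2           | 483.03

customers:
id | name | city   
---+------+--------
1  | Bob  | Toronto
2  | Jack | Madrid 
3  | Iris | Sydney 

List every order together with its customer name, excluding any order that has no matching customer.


INNER JOIN keeps only orders rows whose customer_id matches an id in customers. Walk through each order:
  - order 1 (Pen): customer_id=1 -> matches Bob
  - order 2 (Printer): customer_id=1 -> matches Bob
  - order 3 (Headphones): customer_id=NULL, no match -> dropped
  - order 4 (Desk): customer_id=2 -> matches Jack
  - order 5 (Router): customer_id=3 -> matches Iris
  - order 6 (Webcam): customer_id=3 -> matches Iris
  - order 7 (Chair): customer_id=2 -> matches Jack
So 1 of 7 rows is dropped.

SQL:
SELECT a.product, b.name AS customer
FROM orders a
INNER JOIN customers b ON a.customer_id = b.id

Result:
product | customer
--------+---------
Pen     | Bob     
Printer | Bob     
Desk    | Jack    
Router  | Iris    
Webcam  | Iris    
Chair   | Jack    


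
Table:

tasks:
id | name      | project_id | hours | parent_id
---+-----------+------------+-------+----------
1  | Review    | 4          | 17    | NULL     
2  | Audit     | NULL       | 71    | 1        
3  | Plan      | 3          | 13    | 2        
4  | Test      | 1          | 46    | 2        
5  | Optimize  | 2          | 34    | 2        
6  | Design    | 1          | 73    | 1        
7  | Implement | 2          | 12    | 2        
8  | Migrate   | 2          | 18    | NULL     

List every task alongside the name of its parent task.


This is a self-join: tasks is joined to a second copy of itself, matching each row's parent_id to another row's id. Use LEFT JOIN so rows with parent_id=NULL are kept.
  - task 1 (Review): parent_id=NULL -> NULL
  - task 2 (Audit): parent_id=1 -> Review
  - task 3 (Plan): parent_id=2 -> Audit
  - task 4 (Test): parent_id=2 -> Audit
  - task 5 (Optimize): parent_id=2 -> Audit
  - task 6 (Design): parent_id=1 -> Review
  - task 7 (Implement): parent_id=2 -> Audit
  - task 8 (Migrate): parent_id=NULL -> NULL

SQL:
SELECT a.name AS item, b.name AS parent
FROM tasks a
LEFT JOIN tasks b ON a.parent_id = b.id

Result:
item      | parent
----------+-------
Review    | NULL  
Audit     | Review
Plan      | Audit 
Test      | Audit 
Optimize  | Audit 
Design    | Review
Implement | Audit 
Migrate   | NULL  
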